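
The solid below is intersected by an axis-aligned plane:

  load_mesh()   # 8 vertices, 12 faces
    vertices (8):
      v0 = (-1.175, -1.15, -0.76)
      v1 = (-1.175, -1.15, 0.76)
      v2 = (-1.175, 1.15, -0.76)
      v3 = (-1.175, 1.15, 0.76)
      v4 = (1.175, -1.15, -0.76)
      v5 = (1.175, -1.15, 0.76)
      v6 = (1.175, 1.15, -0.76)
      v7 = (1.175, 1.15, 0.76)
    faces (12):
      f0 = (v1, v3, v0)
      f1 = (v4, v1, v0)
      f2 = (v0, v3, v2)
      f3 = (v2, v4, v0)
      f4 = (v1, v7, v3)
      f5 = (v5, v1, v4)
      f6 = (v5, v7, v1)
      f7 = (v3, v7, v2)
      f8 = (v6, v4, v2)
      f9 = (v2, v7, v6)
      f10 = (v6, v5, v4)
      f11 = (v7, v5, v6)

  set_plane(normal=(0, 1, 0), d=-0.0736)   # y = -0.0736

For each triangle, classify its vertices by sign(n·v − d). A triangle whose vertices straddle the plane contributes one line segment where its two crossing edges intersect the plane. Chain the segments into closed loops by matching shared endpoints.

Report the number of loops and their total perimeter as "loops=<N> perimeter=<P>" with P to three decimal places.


loops=1 perimeter=7.740

Straddling triangles (8 of 12):
  (v1,v3,v0) [-+-] → (-1.175, -0.0736, 0.76)–(-1.175, -0.0736, -0.04864)  len=0.8086
  (v0,v3,v2) [-++] → (-1.175, -0.0736, -0.04864)–(-1.175, -0.0736, -0.76)  len=0.7114
  (v2,v4,v0) [+--] → (0.0752, -0.0736, -0.76)–(-1.175, -0.0736, -0.76)  len=1.2502
  (v1,v7,v3) [-++] → (-0.0752, -0.0736, 0.76)–(-1.175, -0.0736, 0.76)  len=1.0998
  (v5,v7,v1) [-+-] → (1.175, -0.0736, 0.76)–(-0.0752, -0.0736, 0.76)  len=1.2502
  (v6,v4,v2) [+-+] → (1.175, -0.0736, -0.76)–(0.0752, -0.0736, -0.76)  len=1.0998
  (v6,v5,v4) [+--] → (1.175, -0.0736, 0.04864)–(1.175, -0.0736, -0.76)  len=0.8086
  (v7,v5,v6) [+-+] → (1.175, -0.0736, 0.76)–(1.175, -0.0736, 0.04864)  len=0.7114

Chained into 1 loop(s):
  loop 1: 8 segments, perimeter = 7.7400
Total perimeter = 7.740


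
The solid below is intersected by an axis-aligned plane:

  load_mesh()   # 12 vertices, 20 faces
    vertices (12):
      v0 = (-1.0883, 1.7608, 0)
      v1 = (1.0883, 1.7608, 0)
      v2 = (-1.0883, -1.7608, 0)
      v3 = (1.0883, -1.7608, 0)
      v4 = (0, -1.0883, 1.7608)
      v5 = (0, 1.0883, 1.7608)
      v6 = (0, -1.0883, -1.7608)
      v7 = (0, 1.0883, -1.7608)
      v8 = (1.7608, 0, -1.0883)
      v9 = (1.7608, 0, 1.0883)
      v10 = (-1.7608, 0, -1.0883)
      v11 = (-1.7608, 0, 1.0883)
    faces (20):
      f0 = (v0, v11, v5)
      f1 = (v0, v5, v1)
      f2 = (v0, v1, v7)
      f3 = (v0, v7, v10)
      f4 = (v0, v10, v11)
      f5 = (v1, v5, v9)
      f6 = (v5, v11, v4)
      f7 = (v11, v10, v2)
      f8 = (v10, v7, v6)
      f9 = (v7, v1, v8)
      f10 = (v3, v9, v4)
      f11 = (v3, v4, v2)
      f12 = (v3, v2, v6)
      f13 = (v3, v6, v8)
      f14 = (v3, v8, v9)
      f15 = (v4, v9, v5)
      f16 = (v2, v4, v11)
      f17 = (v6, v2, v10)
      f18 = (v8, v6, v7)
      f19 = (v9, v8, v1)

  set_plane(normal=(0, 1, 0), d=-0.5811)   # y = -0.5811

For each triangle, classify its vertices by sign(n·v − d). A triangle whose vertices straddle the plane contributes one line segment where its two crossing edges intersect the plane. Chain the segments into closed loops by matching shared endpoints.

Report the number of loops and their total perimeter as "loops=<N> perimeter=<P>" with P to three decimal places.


loops=1 perimeter=10.493

Straddling triangles (10 of 20):
  (v5,v11,v4) [++-] → (-0.820617, -0.5811, 1.44738)–(0, -0.5811, 1.7608)  len=0.8784
  (v11,v10,v2) [++-] → (-1.53886, -0.5811, -0.729139)–(-1.53886, -0.5811, 0.729139)  len=1.4583
  (v10,v7,v6) [++-] → (0, -0.5811, -1.7608)–(-0.820617, -0.5811, -1.44738)  len=0.8784
  (v3,v9,v4) [-+-] → (1.53886, -0.5811, 0.729139)–(0.820617, -0.5811, 1.44738)  len=1.0158
  (v3,v6,v8) [--+] → (0.820617, -0.5811, -1.44738)–(1.53886, -0.5811, -0.729139)  len=1.0158
  (v3,v8,v9) [-++] → (1.53886, -0.5811, -0.729139)–(1.53886, -0.5811, 0.729139)  len=1.4583
  (v4,v9,v5) [-++] → (0.820617, -0.5811, 1.44738)–(0, -0.5811, 1.7608)  len=0.8784
  (v2,v4,v11) [--+] → (-0.820617, -0.5811, 1.44738)–(-1.53886, -0.5811, 0.729139)  len=1.0158
  (v6,v2,v10) [--+] → (-1.53886, -0.5811, -0.729139)–(-0.820617, -0.5811, -1.44738)  len=1.0158
  (v8,v6,v7) [+-+] → (0.820617, -0.5811, -1.44738)–(0, -0.5811, -1.7608)  len=0.8784

Chained into 1 loop(s):
  loop 1: 10 segments, perimeter = 10.4933
Total perimeter = 10.493


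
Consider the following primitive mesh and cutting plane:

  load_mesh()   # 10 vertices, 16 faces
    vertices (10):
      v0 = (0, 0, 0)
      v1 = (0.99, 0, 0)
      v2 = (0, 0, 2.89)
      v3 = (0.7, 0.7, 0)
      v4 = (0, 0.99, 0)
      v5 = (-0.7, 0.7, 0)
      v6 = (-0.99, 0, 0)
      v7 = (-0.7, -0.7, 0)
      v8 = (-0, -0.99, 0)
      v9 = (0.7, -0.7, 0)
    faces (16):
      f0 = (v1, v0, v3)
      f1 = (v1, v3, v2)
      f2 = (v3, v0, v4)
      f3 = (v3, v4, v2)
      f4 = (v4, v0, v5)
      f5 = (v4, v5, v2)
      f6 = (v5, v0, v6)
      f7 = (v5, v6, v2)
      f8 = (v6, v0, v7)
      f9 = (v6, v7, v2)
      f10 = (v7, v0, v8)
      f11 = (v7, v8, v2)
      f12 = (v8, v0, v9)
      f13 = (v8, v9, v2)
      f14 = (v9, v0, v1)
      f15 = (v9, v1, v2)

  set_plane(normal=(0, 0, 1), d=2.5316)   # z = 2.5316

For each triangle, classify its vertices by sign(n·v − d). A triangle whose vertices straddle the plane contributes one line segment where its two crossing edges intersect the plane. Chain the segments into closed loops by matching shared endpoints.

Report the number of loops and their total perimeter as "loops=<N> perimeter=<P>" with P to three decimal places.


Straddling triangles (8 of 16):
  (v1,v3,v2) [--+] → (0.0868097, 0.0868097, 2.5316)–(0.122774, 0, 2.5316)  len=0.0940
  (v3,v4,v2) [--+] → (0, 0.122774, 2.5316)–(0.0868097, 0.0868097, 2.5316)  len=0.0940
  (v4,v5,v2) [--+] → (-0.0868097, 0.0868097, 2.5316)–(0, 0.122774, 2.5316)  len=0.0940
  (v5,v6,v2) [--+] → (-0.122774, 0, 2.5316)–(-0.0868097, 0.0868097, 2.5316)  len=0.0940
  (v6,v7,v2) [--+] → (-0.0868097, -0.0868097, 2.5316)–(-0.122774, 0, 2.5316)  len=0.0940
  (v7,v8,v2) [--+] → (0, -0.122774, 2.5316)–(-0.0868097, -0.0868097, 2.5316)  len=0.0940
  (v8,v9,v2) [--+] → (0.0868097, -0.0868097, 2.5316)–(0, -0.122774, 2.5316)  len=0.0940
  (v9,v1,v2) [--+] → (0.122774, 0, 2.5316)–(0.0868097, -0.0868097, 2.5316)  len=0.0940

Chained into 1 loop(s):
  loop 1: 8 segments, perimeter = 0.7517
Total perimeter = 0.752

loops=1 perimeter=0.752


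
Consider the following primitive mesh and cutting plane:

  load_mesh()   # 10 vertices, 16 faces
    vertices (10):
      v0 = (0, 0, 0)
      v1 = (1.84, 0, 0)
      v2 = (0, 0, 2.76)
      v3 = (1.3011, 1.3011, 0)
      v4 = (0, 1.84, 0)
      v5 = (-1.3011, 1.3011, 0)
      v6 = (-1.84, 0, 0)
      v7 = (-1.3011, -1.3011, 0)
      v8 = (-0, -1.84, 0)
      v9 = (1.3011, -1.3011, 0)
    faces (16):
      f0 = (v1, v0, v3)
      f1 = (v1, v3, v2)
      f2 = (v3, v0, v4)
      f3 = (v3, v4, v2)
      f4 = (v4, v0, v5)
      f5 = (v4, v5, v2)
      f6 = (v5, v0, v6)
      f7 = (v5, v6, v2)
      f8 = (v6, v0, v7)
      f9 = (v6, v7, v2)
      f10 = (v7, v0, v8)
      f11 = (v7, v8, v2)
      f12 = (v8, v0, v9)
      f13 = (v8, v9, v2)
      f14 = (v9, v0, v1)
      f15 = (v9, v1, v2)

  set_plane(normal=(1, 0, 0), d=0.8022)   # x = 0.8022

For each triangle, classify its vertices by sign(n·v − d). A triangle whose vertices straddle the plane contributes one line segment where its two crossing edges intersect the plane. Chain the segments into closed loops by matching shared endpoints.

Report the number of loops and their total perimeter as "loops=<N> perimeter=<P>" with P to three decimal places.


loops=1 perimeter=7.448

Straddling triangles (8 of 16):
  (v1,v0,v3) [+-+] → (0.8022, 0, 0)–(0.8022, 0.8022, 0)  len=0.8022
  (v1,v3,v2) [++-] → (0.8022, 0.8022, 1.05831)–(0.8022, 0, 1.5567)  len=0.9444
  (v3,v0,v4) [+--] → (0.8022, 0.8022, 0)–(0.8022, 1.50774, 0)  len=0.7055
  (v3,v4,v2) [+--] → (0.8022, 1.50774, 0)–(0.8022, 0.8022, 1.05831)  len=1.2719
  (v8,v0,v9) [--+] → (0.8022, -0.8022, 0)–(0.8022, -1.50774, 0)  len=0.7055
  (v8,v9,v2) [-+-] → (0.8022, -1.50774, 0)–(0.8022, -0.8022, 1.05831)  len=1.2719
  (v9,v0,v1) [+-+] → (0.8022, -0.8022, 0)–(0.8022, 0, 0)  len=0.8022
  (v9,v1,v2) [++-] → (0.8022, 0, 1.5567)–(0.8022, -0.8022, 1.05831)  len=0.9444

Chained into 1 loop(s):
  loop 1: 8 segments, perimeter = 7.4482
Total perimeter = 7.448


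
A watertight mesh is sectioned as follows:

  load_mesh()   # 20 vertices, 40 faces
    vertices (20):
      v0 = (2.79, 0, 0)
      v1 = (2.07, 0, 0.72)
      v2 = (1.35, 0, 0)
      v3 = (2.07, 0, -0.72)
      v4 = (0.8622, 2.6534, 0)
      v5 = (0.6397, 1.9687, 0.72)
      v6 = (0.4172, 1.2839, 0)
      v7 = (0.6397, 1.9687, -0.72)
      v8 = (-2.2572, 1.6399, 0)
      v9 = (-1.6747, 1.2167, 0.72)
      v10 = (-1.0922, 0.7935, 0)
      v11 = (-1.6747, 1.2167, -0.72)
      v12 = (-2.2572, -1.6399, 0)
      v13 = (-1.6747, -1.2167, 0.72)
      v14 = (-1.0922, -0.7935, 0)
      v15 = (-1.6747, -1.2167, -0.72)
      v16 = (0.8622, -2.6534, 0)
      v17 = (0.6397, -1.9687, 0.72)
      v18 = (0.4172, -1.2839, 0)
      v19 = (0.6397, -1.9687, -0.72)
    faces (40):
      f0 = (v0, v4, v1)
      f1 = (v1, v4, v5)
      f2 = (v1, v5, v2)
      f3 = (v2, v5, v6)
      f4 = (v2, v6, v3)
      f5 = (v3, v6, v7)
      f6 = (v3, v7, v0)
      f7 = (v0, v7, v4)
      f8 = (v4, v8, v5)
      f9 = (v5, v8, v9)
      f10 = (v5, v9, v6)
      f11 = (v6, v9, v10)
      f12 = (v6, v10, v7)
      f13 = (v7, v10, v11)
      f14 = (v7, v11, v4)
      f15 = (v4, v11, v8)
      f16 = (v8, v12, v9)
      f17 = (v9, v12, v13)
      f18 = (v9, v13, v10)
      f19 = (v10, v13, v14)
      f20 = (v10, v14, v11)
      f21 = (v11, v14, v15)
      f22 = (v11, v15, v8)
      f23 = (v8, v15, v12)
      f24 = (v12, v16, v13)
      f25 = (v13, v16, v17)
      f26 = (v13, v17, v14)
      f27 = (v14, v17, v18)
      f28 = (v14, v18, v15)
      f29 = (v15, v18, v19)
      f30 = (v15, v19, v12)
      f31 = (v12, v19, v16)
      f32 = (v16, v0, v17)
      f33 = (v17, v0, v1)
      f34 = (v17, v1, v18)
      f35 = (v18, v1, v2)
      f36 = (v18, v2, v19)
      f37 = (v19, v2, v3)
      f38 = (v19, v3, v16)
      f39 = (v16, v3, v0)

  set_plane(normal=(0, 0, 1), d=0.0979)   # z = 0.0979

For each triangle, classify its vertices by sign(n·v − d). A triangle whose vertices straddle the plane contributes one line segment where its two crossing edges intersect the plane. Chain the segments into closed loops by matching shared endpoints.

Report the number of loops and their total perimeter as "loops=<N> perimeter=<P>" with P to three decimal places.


loops=2 perimeter=24.334

Straddling triangles (20 of 40):
  (v0,v4,v1) [--+] → (1.02643, 2.29261, 0.0979)–(2.6921, 0, 0.0979)  len=2.8338
  (v1,v4,v5) [+-+] → (1.02643, 2.29261, 0.0979)–(0.831946, 2.5603, 0.0979)  len=0.3309
  (v1,v5,v2) [++-] → (1.25342, 0.267689, 0.0979)–(1.4479, 0, 0.0979)  len=0.3309
  (v2,v5,v6) [-+-] → (1.25342, 0.267689, 0.0979)–(0.447454, 1.37701, 0.0979)  len=1.3712
  (v4,v8,v5) [--+] → (-1.8633, 1.68461, 0.0979)–(0.831946, 2.5603, 0.0979)  len=2.8339
  (v5,v8,v9) [+-+] → (-1.8633, 1.68461, 0.0979)–(-2.178, 1.58236, 0.0979)  len=0.3309
  (v5,v9,v6) [++-] → (0.13276, 1.27476, 0.0979)–(0.447454, 1.37701, 0.0979)  len=0.3309
  (v6,v9,v10) [-+-] → (0.13276, 1.27476, 0.0979)–(-1.1714, 0.851043, 0.0979)  len=1.3713
  (v8,v12,v9) [--+] → (-2.178, -1.25148, 0.0979)–(-2.178, 1.58236, 0.0979)  len=2.8338
  (v9,v12,v13) [+-+] → (-2.178, -1.25148, 0.0979)–(-2.178, -1.58236, 0.0979)  len=0.3309
  (v9,v13,v10) [++-] → (-1.1714, 0.520169, 0.0979)–(-1.1714, 0.851043, 0.0979)  len=0.3309
  (v10,v13,v14) [-+-] → (-1.1714, 0.520169, 0.0979)–(-1.1714, -0.851043, 0.0979)  len=1.3712
  (v12,v16,v13) [--+] → (0.517252, -2.45805, 0.0979)–(-2.178, -1.58236, 0.0979)  len=2.8339
  (v13,v16,v17) [+-+] → (0.517252, -2.45805, 0.0979)–(0.831946, -2.5603, 0.0979)  len=0.3309
  (v13,v17,v14) [++-] → (-0.85671, -0.953295, 0.0979)–(-1.1714, -0.851043, 0.0979)  len=0.3309
  (v14,v17,v18) [-+-] → (-0.85671, -0.953295, 0.0979)–(0.447454, -1.37701, 0.0979)  len=1.3713
  (v16,v0,v17) [--+] → (2.49762, -0.267689, 0.0979)–(0.831946, -2.5603, 0.0979)  len=2.8338
  (v17,v0,v1) [+-+] → (2.49762, -0.267689, 0.0979)–(2.6921, 0, 0.0979)  len=0.3309
  (v17,v1,v18) [++-] → (0.641935, -1.10933, 0.0979)–(0.447454, -1.37701, 0.0979)  len=0.3309
  (v18,v1,v2) [-+-] → (0.641935, -1.10933, 0.0979)–(1.4479, 0, 0.0979)  len=1.3712

Chained into 2 loop(s):
  loop 1: 10 segments, perimeter = 15.8238
  loop 2: 10 segments, perimeter = 8.5106
Total perimeter = 24.334


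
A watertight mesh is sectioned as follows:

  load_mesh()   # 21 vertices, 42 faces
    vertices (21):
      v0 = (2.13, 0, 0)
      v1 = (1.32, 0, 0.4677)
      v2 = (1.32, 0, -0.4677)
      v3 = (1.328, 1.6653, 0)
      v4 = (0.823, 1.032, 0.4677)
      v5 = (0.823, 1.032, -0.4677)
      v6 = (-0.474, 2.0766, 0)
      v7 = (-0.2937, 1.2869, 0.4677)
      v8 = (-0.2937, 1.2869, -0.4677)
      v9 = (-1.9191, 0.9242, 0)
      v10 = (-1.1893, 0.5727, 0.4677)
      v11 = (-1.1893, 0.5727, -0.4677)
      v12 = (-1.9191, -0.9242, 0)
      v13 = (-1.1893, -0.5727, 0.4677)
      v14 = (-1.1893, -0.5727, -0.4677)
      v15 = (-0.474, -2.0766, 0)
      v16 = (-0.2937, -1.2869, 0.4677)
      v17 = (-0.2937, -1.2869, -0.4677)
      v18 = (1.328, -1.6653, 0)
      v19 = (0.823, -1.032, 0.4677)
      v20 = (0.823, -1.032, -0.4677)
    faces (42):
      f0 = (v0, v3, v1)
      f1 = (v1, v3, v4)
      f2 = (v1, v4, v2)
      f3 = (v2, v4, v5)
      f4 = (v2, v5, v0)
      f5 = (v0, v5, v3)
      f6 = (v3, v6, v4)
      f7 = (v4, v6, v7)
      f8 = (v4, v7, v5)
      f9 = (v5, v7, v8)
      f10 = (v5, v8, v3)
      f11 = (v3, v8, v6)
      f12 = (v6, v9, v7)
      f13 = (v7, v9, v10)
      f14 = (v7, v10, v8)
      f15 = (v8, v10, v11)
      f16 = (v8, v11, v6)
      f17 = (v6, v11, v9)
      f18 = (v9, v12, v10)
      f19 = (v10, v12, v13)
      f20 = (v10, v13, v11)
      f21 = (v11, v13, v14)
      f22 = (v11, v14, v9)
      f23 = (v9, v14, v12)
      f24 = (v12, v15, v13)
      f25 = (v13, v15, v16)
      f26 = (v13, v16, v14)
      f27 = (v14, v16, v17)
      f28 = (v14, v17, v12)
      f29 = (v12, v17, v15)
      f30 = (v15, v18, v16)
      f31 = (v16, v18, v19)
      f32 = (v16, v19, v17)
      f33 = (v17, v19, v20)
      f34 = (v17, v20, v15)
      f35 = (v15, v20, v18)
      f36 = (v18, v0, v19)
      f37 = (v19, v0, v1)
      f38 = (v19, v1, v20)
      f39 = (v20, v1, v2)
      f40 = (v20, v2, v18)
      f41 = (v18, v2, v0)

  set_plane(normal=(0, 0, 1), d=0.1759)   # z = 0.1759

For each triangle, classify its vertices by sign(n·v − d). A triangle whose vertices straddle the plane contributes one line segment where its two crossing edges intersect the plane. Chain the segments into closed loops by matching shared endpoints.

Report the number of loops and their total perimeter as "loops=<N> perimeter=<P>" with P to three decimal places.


loops=2 perimeter=19.106

Straddling triangles (28 of 42):
  (v0,v3,v1) [--+] → (1.32499, 1.03899, 0.1759)–(1.82536, 0, 0.1759)  len=1.1532
  (v1,v3,v4) [+-+] → (1.32499, 1.03899, 0.1759)–(1.13807, 1.42712, 0.1759)  len=0.4308
  (v1,v4,v2) [++-] → (0.97804, 0.710065, 0.1759)–(1.32, 0, 0.1759)  len=0.7881
  (v2,v4,v5) [-+-] → (0.97804, 0.710065, 0.1759)–(0.823, 1.032, 0.1759)  len=0.3573
  (v3,v6,v4) [--+] → (0.0137962, 1.68373, 0.1759)–(1.13807, 1.42712, 0.1759)  len=1.1532
  (v4,v6,v7) [+-+] → (0.0137962, 1.68373, 0.1759)–(-0.40619, 1.7796, 0.1759)  len=0.4308
  (v4,v7,v5) [++-] → (0.0546569, 1.20738, 0.1759)–(0.823, 1.032, 0.1759)  len=0.7881
  (v5,v7,v8) [-+-] → (0.0546569, 1.20738, 0.1759)–(-0.2937, 1.2869, 0.1759)  len=0.3573
  (v6,v9,v7) [--+] → (-1.30779, 1.06061, 0.1759)–(-0.40619, 1.7796, 0.1759)  len=1.1532
  (v7,v9,v10) [+-+] → (-1.30779, 1.06061, 0.1759)–(-1.64463, 0.792002, 0.1759)  len=0.4308
  (v7,v10,v8) [++-] → (-0.909916, 0.795496, 0.1759)–(-0.2937, 1.2869, 0.1759)  len=0.7882
  (v8,v10,v11) [-+-] → (-0.909916, 0.795496, 0.1759)–(-1.1893, 0.5727, 0.1759)  len=0.3573
  (v9,v12,v10) [--+] → (-1.64463, -0.361222, 0.1759)–(-1.64463, 0.792002, 0.1759)  len=1.1532
  (v10,v12,v13) [+-+] → (-1.64463, -0.361222, 0.1759)–(-1.64463, -0.792002, 0.1759)  len=0.4308
  (v10,v13,v11) [++-] → (-1.1893, -0.21539, 0.1759)–(-1.1893, 0.5727, 0.1759)  len=0.7881
  (v11,v13,v14) [-+-] → (-1.1893, -0.21539, 0.1759)–(-1.1893, -0.5727, 0.1759)  len=0.3573
  (v12,v15,v13) [--+] → (-0.743021, -1.51099, 0.1759)–(-1.64463, -0.792002, 0.1759)  len=1.1532
  (v13,v15,v16) [+-+] → (-0.743021, -1.51099, 0.1759)–(-0.40619, -1.7796, 0.1759)  len=0.4308
  (v13,v16,v14) [++-] → (-0.573084, -1.0641, 0.1759)–(-1.1893, -0.5727, 0.1759)  len=0.7882
  (v14,v16,v17) [-+-] → (-0.573084, -1.0641, 0.1759)–(-0.2937, -1.2869, 0.1759)  len=0.3573
  (v15,v18,v16) [--+] → (0.718085, -1.52299, 0.1759)–(-0.40619, -1.7796, 0.1759)  len=1.1532
  (v16,v18,v19) [+-+] → (0.718085, -1.52299, 0.1759)–(1.13807, -1.42712, 0.1759)  len=0.4308
  (v16,v19,v17) [++-] → (0.474643, -1.11152, 0.1759)–(-0.2937, -1.2869, 0.1759)  len=0.7881
  (v17,v19,v20) [-+-] → (0.474643, -1.11152, 0.1759)–(0.823, -1.032, 0.1759)  len=0.3573
  (v18,v0,v19) [--+] → (1.63844, -0.388131, 0.1759)–(1.13807, -1.42712, 0.1759)  len=1.1532
  (v19,v0,v1) [+-+] → (1.63844, -0.388131, 0.1759)–(1.82536, 0, 0.1759)  len=0.4308
  (v19,v1,v20) [++-] → (1.16496, -0.321935, 0.1759)–(0.823, -1.032, 0.1759)  len=0.7881
  (v20,v1,v2) [-+-] → (1.16496, -0.321935, 0.1759)–(1.32, 0, 0.1759)  len=0.3573

Chained into 2 loop(s):
  loop 1: 14 segments, perimeter = 11.0880
  loop 2: 14 segments, perimeter = 8.0181
Total perimeter = 19.106


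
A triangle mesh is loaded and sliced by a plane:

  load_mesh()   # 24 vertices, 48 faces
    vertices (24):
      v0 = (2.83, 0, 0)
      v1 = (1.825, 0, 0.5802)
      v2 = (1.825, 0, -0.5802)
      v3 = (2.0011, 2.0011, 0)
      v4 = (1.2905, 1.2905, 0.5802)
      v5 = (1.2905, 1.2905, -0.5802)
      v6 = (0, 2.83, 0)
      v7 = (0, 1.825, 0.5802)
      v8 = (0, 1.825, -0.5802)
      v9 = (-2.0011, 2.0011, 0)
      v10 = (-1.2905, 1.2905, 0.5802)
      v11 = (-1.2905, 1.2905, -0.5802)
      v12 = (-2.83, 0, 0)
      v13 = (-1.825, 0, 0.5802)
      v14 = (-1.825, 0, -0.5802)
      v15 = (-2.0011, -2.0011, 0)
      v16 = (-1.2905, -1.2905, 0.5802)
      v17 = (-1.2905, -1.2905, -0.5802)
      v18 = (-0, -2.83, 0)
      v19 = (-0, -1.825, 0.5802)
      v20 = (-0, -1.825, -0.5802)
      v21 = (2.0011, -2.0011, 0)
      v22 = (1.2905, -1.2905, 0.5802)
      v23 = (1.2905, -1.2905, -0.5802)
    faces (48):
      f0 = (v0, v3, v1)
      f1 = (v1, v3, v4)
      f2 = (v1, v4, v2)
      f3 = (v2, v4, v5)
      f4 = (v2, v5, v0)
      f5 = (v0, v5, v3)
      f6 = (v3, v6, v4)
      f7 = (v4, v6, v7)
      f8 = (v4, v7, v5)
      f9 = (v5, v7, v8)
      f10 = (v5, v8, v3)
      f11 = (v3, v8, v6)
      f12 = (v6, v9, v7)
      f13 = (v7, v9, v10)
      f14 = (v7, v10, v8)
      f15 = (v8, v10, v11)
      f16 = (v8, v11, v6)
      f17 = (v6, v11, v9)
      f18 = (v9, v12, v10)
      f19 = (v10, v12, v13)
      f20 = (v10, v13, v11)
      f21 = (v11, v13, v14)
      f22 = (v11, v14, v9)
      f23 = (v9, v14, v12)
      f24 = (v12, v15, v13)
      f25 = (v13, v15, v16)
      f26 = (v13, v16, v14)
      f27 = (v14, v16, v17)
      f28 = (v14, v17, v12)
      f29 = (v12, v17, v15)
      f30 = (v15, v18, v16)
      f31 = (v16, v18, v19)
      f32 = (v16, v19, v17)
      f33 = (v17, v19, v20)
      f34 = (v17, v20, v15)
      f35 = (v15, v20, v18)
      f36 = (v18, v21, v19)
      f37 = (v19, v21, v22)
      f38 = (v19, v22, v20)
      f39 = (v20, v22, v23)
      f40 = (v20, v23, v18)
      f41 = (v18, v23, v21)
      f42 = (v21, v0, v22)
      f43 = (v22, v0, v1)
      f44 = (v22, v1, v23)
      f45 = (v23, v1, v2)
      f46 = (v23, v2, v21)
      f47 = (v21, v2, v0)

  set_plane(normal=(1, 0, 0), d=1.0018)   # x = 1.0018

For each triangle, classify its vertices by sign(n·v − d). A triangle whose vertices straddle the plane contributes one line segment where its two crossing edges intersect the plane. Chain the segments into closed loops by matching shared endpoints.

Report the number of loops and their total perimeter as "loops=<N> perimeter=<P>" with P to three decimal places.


loops=2 perimeter=6.962

Straddling triangles (12 of 48):
  (v3,v6,v4) [+-+] → (1.0018, 2.41503, 0)–(1.0018, 1.6349, 0.450402)  len=0.9008
  (v4,v6,v7) [+--] → (1.0018, 1.6349, 0.450402)–(1.0018, 1.41007, 0.5802)  len=0.2596
  (v4,v7,v5) [+-+] → (1.0018, 1.41007, 0.5802)–(1.0018, 1.41007, -0.320605)  len=0.9008
  (v5,v7,v8) [+--] → (1.0018, 1.41007, -0.320605)–(1.0018, 1.41007, -0.5802)  len=0.2596
  (v5,v8,v3) [+-+] → (1.0018, 1.41007, -0.5802)–(1.0018, 1.91316, -0.289738)  len=0.5809
  (v3,v8,v6) [+--] → (1.0018, 1.91316, -0.289738)–(1.0018, 2.41503, 0)  len=0.5795
  (v18,v21,v19) [-+-] → (1.0018, -2.41503, 0)–(1.0018, -1.91316, 0.289738)  len=0.5795
  (v19,v21,v22) [-++] → (1.0018, -1.91316, 0.289738)–(1.0018, -1.41007, 0.5802)  len=0.5809
  (v19,v22,v20) [-+-] → (1.0018, -1.41007, 0.5802)–(1.0018, -1.41007, 0.320605)  len=0.2596
  (v20,v22,v23) [-++] → (1.0018, -1.41007, 0.320605)–(1.0018, -1.41007, -0.5802)  len=0.9008
  (v20,v23,v18) [-+-] → (1.0018, -1.41007, -0.5802)–(1.0018, -1.6349, -0.450402)  len=0.2596
  (v18,v23,v21) [-++] → (1.0018, -1.6349, -0.450402)–(1.0018, -2.41503, 0)  len=0.9008

Chained into 2 loop(s):
  loop 1: 6 segments, perimeter = 3.4812
  loop 2: 6 segments, perimeter = 3.4812
Total perimeter = 6.962


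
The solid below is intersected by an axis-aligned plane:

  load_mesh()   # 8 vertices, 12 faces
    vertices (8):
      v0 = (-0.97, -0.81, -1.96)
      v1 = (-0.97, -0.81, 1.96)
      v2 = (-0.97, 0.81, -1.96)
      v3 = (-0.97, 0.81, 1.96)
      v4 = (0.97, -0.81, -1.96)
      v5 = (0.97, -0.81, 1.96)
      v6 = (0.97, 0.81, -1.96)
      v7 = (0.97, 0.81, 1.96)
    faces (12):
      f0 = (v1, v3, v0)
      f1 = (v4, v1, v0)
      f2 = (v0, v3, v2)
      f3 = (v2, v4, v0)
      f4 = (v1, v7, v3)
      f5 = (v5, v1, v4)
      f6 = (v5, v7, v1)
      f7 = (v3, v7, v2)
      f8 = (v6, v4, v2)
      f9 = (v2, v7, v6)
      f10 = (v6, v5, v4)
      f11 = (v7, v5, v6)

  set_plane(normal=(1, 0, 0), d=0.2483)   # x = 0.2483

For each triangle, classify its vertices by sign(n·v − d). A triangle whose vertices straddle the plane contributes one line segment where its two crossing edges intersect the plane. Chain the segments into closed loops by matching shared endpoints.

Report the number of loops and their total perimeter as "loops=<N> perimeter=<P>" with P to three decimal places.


Straddling triangles (8 of 12):
  (v4,v1,v0) [+--] → (0.2483, -0.81, -0.50172)–(0.2483, -0.81, -1.96)  len=1.4583
  (v2,v4,v0) [-+-] → (0.2483, -0.207343, -1.96)–(0.2483, -0.81, -1.96)  len=0.6027
  (v1,v7,v3) [-+-] → (0.2483, 0.207343, 1.96)–(0.2483, 0.81, 1.96)  len=0.6027
  (v5,v1,v4) [+-+] → (0.2483, -0.81, 1.96)–(0.2483, -0.81, -0.50172)  len=2.4617
  (v5,v7,v1) [++-] → (0.2483, 0.207343, 1.96)–(0.2483, -0.81, 1.96)  len=1.0173
  (v3,v7,v2) [-+-] → (0.2483, 0.81, 1.96)–(0.2483, 0.81, 0.50172)  len=1.4583
  (v6,v4,v2) [++-] → (0.2483, -0.207343, -1.96)–(0.2483, 0.81, -1.96)  len=1.0173
  (v2,v7,v6) [-++] → (0.2483, 0.81, 0.50172)–(0.2483, 0.81, -1.96)  len=2.4617

Chained into 1 loop(s):
  loop 1: 8 segments, perimeter = 11.0800
Total perimeter = 11.080

loops=1 perimeter=11.080


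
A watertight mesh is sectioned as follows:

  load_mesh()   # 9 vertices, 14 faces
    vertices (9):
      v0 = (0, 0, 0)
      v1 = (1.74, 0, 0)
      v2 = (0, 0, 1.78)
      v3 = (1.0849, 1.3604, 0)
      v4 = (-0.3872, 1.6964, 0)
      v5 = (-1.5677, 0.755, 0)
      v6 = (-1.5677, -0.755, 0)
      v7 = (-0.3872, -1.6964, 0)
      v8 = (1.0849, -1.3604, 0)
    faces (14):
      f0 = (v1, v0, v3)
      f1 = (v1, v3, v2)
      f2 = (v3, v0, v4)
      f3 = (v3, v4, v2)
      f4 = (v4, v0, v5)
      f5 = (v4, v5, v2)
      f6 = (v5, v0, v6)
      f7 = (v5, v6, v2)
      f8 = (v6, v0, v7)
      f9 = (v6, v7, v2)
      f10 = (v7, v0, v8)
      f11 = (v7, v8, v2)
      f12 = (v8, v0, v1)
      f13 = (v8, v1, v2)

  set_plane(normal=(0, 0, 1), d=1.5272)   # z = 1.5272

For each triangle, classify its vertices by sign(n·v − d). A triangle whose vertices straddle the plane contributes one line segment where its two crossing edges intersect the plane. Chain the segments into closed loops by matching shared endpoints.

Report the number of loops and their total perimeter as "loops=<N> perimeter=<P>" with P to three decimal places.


Straddling triangles (7 of 14):
  (v1,v3,v2) [--+] → (0.15408, 0.193207, 1.5272)–(0.247119, 0, 1.5272)  len=0.2144
  (v3,v4,v2) [--+] → (-0.0549911, 0.240927, 1.5272)–(0.15408, 0.193207, 1.5272)  len=0.2144
  (v4,v5,v2) [--+] → (-0.222649, 0.107227, 1.5272)–(-0.0549911, 0.240927, 1.5272)  len=0.2144
  (v5,v6,v2) [--+] → (-0.222649, -0.107227, 1.5272)–(-0.222649, 0.107227, 1.5272)  len=0.2145
  (v6,v7,v2) [--+] → (-0.0549911, -0.240927, 1.5272)–(-0.222649, -0.107227, 1.5272)  len=0.2144
  (v7,v8,v2) [--+] → (0.15408, -0.193207, 1.5272)–(-0.0549911, -0.240927, 1.5272)  len=0.2144
  (v8,v1,v2) [--+] → (0.247119, 0, 1.5272)–(0.15408, -0.193207, 1.5272)  len=0.2144

Chained into 1 loop(s):
  loop 1: 7 segments, perimeter = 1.5011
Total perimeter = 1.501

loops=1 perimeter=1.501


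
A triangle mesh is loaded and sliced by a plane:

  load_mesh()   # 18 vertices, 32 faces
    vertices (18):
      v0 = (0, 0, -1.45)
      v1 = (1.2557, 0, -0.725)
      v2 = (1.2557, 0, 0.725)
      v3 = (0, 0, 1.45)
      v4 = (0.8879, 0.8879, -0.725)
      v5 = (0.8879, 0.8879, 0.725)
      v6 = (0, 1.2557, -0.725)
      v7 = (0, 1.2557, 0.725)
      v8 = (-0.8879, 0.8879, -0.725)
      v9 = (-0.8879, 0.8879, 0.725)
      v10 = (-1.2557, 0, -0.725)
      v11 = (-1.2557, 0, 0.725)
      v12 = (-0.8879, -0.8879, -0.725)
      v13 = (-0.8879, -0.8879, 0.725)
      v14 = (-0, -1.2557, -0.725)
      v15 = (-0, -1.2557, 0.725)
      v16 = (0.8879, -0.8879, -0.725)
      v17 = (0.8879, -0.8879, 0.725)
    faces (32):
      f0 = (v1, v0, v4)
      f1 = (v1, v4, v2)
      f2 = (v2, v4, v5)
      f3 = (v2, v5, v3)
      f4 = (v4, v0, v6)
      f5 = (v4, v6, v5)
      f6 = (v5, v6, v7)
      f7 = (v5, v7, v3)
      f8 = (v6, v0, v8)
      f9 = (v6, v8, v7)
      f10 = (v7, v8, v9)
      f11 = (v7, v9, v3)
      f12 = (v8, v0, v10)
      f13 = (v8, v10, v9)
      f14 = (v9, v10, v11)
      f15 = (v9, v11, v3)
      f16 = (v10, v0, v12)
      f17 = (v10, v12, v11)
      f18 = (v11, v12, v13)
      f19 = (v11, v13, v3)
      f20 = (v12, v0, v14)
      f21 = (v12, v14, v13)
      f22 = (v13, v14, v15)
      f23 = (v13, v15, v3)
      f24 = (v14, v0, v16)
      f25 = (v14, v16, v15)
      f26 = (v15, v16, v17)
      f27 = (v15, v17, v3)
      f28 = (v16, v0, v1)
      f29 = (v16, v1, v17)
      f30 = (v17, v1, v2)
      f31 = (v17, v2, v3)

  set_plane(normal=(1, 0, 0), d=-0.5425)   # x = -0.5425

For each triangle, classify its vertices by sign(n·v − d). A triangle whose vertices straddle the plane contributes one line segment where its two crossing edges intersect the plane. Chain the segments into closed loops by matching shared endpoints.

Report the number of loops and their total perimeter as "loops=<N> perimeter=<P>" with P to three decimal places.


loops=1 perimeter=7.387

Straddling triangles (12 of 32):
  (v6,v0,v8) [++-] → (-0.5425, 0.5425, -1.00703)–(-0.5425, 1.03098, -0.725)  len=0.5640
  (v6,v8,v7) [+-+] → (-0.5425, 1.03098, -0.725)–(-0.5425, 1.03098, -0.160939)  len=0.5641
  (v7,v8,v9) [+--] → (-0.5425, 1.03098, -0.160939)–(-0.5425, 1.03098, 0.725)  len=0.8859
  (v7,v9,v3) [+-+] → (-0.5425, 1.03098, 0.725)–(-0.5425, 0.5425, 1.00703)  len=0.5640
  (v8,v0,v10) [-+-] → (-0.5425, 0.5425, -1.00703)–(-0.5425, 0, -1.13678)  len=0.5578
  (v9,v11,v3) [--+] → (-0.5425, 0, 1.13678)–(-0.5425, 0.5425, 1.00703)  len=0.5578
  (v10,v0,v12) [-+-] → (-0.5425, 0, -1.13678)–(-0.5425, -0.5425, -1.00703)  len=0.5578
  (v11,v13,v3) [--+] → (-0.5425, -0.5425, 1.00703)–(-0.5425, 0, 1.13678)  len=0.5578
  (v12,v0,v14) [-++] → (-0.5425, -0.5425, -1.00703)–(-0.5425, -1.03098, -0.725)  len=0.5640
  (v12,v14,v13) [-+-] → (-0.5425, -1.03098, -0.725)–(-0.5425, -1.03098, 0.160939)  len=0.8859
  (v13,v14,v15) [-++] → (-0.5425, -1.03098, 0.160939)–(-0.5425, -1.03098, 0.725)  len=0.5641
  (v13,v15,v3) [-++] → (-0.5425, -1.03098, 0.725)–(-0.5425, -0.5425, 1.00703)  len=0.5640

Chained into 1 loop(s):
  loop 1: 12 segments, perimeter = 7.3874
Total perimeter = 7.387


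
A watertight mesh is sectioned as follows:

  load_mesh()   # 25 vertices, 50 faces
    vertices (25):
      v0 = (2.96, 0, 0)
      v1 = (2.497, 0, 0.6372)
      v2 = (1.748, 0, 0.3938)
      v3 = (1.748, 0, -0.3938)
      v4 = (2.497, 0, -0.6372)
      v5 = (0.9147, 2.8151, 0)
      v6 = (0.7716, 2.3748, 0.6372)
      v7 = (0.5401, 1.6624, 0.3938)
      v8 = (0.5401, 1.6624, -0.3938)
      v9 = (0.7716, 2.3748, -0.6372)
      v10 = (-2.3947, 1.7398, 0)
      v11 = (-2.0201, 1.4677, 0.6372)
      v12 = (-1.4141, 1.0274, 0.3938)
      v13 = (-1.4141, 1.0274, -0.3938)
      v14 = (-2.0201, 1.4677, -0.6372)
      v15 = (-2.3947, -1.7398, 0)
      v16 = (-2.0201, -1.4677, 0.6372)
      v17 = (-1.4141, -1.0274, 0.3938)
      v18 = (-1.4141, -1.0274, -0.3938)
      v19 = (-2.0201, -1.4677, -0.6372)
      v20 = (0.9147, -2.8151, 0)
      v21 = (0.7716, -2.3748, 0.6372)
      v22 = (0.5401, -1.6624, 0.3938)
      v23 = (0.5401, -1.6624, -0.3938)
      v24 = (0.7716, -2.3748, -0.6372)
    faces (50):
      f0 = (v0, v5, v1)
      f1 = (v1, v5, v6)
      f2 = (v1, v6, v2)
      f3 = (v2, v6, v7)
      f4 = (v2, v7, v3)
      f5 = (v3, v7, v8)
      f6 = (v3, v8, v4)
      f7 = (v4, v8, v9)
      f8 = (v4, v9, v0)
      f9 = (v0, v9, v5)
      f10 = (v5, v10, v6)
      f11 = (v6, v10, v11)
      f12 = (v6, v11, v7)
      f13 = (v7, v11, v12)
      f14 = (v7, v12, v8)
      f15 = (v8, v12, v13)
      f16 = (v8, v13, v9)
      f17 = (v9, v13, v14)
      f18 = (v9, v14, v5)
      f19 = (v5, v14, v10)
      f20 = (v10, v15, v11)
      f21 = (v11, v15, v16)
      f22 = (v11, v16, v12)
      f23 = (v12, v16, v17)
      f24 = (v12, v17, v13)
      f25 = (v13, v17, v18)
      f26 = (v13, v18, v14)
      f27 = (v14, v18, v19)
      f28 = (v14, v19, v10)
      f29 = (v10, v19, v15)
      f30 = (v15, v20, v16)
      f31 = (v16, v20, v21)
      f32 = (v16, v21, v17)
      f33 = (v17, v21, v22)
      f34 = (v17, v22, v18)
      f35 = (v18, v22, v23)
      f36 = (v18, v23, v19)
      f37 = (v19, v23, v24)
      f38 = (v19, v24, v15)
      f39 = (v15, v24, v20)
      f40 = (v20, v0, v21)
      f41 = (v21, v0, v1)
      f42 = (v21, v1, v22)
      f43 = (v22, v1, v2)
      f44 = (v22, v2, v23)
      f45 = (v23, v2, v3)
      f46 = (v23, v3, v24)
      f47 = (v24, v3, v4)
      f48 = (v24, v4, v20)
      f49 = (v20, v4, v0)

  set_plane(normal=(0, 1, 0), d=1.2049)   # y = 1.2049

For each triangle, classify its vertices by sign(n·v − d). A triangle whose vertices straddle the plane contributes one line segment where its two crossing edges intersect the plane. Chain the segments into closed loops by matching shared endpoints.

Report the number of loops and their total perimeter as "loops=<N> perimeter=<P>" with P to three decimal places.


Straddling triangles (22 of 50):
  (v0,v5,v1) [-+-] → (2.08458, 1.2049, 0)–(1.81975, 1.2049, 0.36447)  len=0.4505
  (v1,v5,v6) [-++] → (1.81975, 1.2049, 0.36447)–(1.62159, 1.2049, 0.6372)  len=0.3371
  (v1,v6,v2) [-+-] → (1.62159, 1.2049, 0.6372)–(1.2526, 1.2049, 0.517294)  len=0.3880
  (v2,v6,v7) [-++] → (1.2526, 1.2049, 0.517294)–(0.87252, 1.2049, 0.3938)  len=0.3996
  (v2,v7,v3) [-+-] → (0.87252, 1.2049, 0.3938)–(0.87252, 1.2049, 0.177049)  len=0.2168
  (v3,v7,v8) [-++] → (0.87252, 1.2049, 0.177049)–(0.87252, 1.2049, -0.3938)  len=0.5708
  (v3,v8,v4) [-+-] → (0.87252, 1.2049, -0.3938)–(1.07865, 1.2049, -0.460785)  len=0.2167
  (v4,v8,v9) [-++] → (1.07865, 1.2049, -0.460785)–(1.62159, 1.2049, -0.6372)  len=0.5709
  (v4,v9,v0) [-+-] → (1.62159, 1.2049, -0.6372)–(1.84967, 1.2049, -0.323296)  len=0.3880
  (v0,v9,v5) [-++] → (1.84967, 1.2049, -0.323296)–(2.08458, 1.2049, 0)  len=0.3996
  (v7,v11,v12) [++-] → (-1.6584, 1.2049, 0.491923)–(-0.867847, 1.2049, 0.3938)  len=0.7966
  (v7,v12,v8) [+-+] → (-0.867847, 1.2049, 0.3938)–(-0.867847, 1.2049, 0.173644)  len=0.2202
  (v8,v12,v13) [+--] → (-0.867847, 1.2049, 0.173644)–(-0.867847, 1.2049, -0.3938)  len=0.5674
  (v8,v13,v9) [+-+] → (-0.867847, 1.2049, -0.3938)–(-1.12617, 1.2049, -0.425864)  len=0.2603
  (v9,v13,v14) [+-+] → (-1.12617, 1.2049, -0.425864)–(-1.6584, 1.2049, -0.491923)  len=0.5363
  (v10,v15,v11) [+-+] → (-2.3947, 1.2049, 0)–(-2.05079, 1.2049, 0.584992)  len=0.6786
  (v11,v15,v16) [+--] → (-2.05079, 1.2049, 0.584992)–(-2.0201, 1.2049, 0.6372)  len=0.0606
  (v11,v16,v12) [+--] → (-2.0201, 1.2049, 0.6372)–(-1.6584, 1.2049, 0.491923)  len=0.3898
  (v13,v18,v14) [--+] → (-1.95627, 1.2049, -0.611564)–(-1.6584, 1.2049, -0.491923)  len=0.3210
  (v14,v18,v19) [+--] → (-1.95627, 1.2049, -0.611564)–(-2.0201, 1.2049, -0.6372)  len=0.0688
  (v14,v19,v10) [+-+] → (-2.0201, 1.2049, -0.6372)–(-2.33223, 1.2049, -0.106263)  len=0.6159
  (v10,v19,v15) [+--] → (-2.33223, 1.2049, -0.106263)–(-2.3947, 1.2049, 0)  len=0.1233

Chained into 2 loop(s):
  loop 1: 10 segments, perimeter = 3.9381
  loop 2: 12 segments, perimeter = 4.6387
Total perimeter = 8.577

loops=2 perimeter=8.577


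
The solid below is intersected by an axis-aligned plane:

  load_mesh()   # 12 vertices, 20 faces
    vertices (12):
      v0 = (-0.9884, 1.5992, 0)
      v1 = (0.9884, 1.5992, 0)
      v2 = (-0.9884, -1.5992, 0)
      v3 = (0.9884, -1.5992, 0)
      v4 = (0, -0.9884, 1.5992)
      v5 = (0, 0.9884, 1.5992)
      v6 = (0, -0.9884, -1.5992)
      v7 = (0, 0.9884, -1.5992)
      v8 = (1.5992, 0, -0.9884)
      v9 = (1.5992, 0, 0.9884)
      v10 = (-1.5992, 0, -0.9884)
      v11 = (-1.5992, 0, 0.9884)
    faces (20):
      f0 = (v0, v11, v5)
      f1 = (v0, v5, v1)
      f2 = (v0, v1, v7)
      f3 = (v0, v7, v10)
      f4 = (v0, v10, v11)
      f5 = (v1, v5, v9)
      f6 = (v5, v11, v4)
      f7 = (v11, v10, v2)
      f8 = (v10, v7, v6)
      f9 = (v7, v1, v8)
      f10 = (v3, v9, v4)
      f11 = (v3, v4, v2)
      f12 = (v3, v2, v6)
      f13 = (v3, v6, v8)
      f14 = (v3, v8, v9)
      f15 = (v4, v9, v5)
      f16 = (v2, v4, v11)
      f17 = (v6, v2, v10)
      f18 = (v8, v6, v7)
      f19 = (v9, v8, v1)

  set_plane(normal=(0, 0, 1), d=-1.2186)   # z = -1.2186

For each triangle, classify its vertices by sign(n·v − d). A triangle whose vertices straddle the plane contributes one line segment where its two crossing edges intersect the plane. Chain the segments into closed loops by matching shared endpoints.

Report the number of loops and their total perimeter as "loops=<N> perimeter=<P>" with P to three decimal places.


Straddling triangles (8 of 20):
  (v0,v1,v7) [++-] → (0.235233, 1.13377, -1.2186)–(-0.235233, 1.13377, -1.2186)  len=0.4705
  (v0,v7,v10) [+-+] → (-0.235233, 1.13377, -1.2186)–(-0.996489, 0.372511, -1.2186)  len=1.0766
  (v10,v7,v6) [+--] → (-0.996489, 0.372511, -1.2186)–(-0.996489, -0.372511, -1.2186)  len=0.7450
  (v7,v1,v8) [-++] → (0.235233, 1.13377, -1.2186)–(0.996489, 0.372511, -1.2186)  len=1.0766
  (v3,v2,v6) [++-] → (-0.235233, -1.13377, -1.2186)–(0.235233, -1.13377, -1.2186)  len=0.4705
  (v3,v6,v8) [+-+] → (0.235233, -1.13377, -1.2186)–(0.996489, -0.372511, -1.2186)  len=1.0766
  (v6,v2,v10) [-++] → (-0.235233, -1.13377, -1.2186)–(-0.996489, -0.372511, -1.2186)  len=1.0766
  (v8,v6,v7) [+--] → (0.996489, -0.372511, -1.2186)–(0.996489, 0.372511, -1.2186)  len=0.7450

Chained into 1 loop(s):
  loop 1: 8 segments, perimeter = 6.7373
Total perimeter = 6.737

loops=1 perimeter=6.737


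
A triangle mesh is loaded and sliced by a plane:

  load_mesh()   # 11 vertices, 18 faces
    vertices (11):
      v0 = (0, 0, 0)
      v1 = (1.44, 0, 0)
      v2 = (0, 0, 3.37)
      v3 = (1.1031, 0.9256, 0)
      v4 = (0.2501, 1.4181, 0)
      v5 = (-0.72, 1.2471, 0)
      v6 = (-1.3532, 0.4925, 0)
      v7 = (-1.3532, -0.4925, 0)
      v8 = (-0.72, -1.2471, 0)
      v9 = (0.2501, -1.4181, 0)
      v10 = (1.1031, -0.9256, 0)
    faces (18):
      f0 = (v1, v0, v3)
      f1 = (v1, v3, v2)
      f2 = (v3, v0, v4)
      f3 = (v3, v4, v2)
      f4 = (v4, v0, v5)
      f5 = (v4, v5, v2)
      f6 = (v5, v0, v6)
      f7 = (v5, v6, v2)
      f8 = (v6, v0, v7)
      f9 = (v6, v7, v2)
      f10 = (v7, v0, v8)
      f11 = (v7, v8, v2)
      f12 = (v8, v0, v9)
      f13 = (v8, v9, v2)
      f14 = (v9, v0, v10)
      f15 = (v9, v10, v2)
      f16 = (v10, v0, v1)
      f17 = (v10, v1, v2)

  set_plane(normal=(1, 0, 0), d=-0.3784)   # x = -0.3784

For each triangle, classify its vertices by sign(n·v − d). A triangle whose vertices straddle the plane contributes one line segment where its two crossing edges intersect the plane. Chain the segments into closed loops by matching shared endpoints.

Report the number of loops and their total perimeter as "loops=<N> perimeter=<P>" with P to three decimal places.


loops=1 perimeter=8.298

Straddling triangles (10 of 18):
  (v4,v0,v5) [++-] → (-0.3784, 0.65542, 0)–(-0.3784, 1.30731, 0)  len=0.6519
  (v4,v5,v2) [+-+] → (-0.3784, 1.30731, 0)–(-0.3784, 0.65542, 1.59888)  len=1.7267
  (v5,v0,v6) [-+-] → (-0.3784, 0.65542, 0)–(-0.3784, 0.137719, 0)  len=0.5177
  (v5,v6,v2) [--+] → (-0.3784, 0.137719, 2.42764)–(-0.3784, 0.65542, 1.59888)  len=0.9772
  (v6,v0,v7) [-+-] → (-0.3784, 0.137719, 0)–(-0.3784, -0.137719, 0)  len=0.2754
  (v6,v7,v2) [--+] → (-0.3784, -0.137719, 2.42764)–(-0.3784, 0.137719, 2.42764)  len=0.2754
  (v7,v0,v8) [-+-] → (-0.3784, -0.137719, 0)–(-0.3784, -0.65542, 0)  len=0.5177
  (v7,v8,v2) [--+] → (-0.3784, -0.65542, 1.59888)–(-0.3784, -0.137719, 2.42764)  len=0.9772
  (v8,v0,v9) [-++] → (-0.3784, -0.65542, 0)–(-0.3784, -1.30731, 0)  len=0.6519
  (v8,v9,v2) [-++] → (-0.3784, -1.30731, 0)–(-0.3784, -0.65542, 1.59888)  len=1.7267

Chained into 1 loop(s):
  loop 1: 10 segments, perimeter = 8.2977
Total perimeter = 8.298


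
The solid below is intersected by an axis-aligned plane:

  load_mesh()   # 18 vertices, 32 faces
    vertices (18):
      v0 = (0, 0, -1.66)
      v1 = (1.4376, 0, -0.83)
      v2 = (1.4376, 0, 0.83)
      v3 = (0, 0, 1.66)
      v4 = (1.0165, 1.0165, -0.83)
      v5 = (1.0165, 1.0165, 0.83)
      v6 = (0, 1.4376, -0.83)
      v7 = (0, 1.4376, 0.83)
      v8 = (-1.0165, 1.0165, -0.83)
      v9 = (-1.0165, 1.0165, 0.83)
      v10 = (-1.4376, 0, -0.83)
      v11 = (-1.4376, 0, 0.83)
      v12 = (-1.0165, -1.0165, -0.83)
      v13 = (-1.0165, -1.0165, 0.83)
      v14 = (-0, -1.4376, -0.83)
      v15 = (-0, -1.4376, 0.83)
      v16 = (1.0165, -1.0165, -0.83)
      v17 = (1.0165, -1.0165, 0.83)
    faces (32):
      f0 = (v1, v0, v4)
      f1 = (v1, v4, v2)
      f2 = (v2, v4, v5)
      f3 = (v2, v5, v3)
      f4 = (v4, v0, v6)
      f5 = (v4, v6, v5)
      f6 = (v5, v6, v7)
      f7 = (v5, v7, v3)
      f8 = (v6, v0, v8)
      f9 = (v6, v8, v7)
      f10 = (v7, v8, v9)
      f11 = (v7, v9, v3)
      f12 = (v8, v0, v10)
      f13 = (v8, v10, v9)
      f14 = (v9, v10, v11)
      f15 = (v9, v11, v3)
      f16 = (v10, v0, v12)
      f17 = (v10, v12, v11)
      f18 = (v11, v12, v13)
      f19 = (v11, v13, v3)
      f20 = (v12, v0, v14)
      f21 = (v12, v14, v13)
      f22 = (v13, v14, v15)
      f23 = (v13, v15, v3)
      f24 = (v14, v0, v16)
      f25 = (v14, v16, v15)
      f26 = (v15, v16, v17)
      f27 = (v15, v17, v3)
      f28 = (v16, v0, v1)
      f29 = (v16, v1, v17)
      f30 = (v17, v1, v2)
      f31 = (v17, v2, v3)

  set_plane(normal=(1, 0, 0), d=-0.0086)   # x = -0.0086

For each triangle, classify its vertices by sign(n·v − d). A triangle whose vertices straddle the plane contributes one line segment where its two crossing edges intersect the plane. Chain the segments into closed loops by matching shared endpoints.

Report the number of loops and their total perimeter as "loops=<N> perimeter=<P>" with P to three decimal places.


loops=1 perimeter=9.939

Straddling triangles (12 of 32):
  (v6,v0,v8) [++-] → (-0.0086, 0.0086, -1.65298)–(-0.0086, 1.43404, -0.83)  len=1.6460
  (v6,v8,v7) [+-+] → (-0.0086, 1.43404, -0.83)–(-0.0086, 1.43404, 0.815956)  len=1.6460
  (v7,v8,v9) [+--] → (-0.0086, 1.43404, 0.815956)–(-0.0086, 1.43404, 0.83)  len=0.0140
  (v7,v9,v3) [+-+] → (-0.0086, 1.43404, 0.83)–(-0.0086, 0.0086, 1.65298)  len=1.6460
  (v8,v0,v10) [-+-] → (-0.0086, 0.0086, -1.65298)–(-0.0086, 0, -1.65503)  len=0.0088
  (v9,v11,v3) [--+] → (-0.0086, 0, 1.65503)–(-0.0086, 0.0086, 1.65298)  len=0.0088
  (v10,v0,v12) [-+-] → (-0.0086, 0, -1.65503)–(-0.0086, -0.0086, -1.65298)  len=0.0088
  (v11,v13,v3) [--+] → (-0.0086, -0.0086, 1.65298)–(-0.0086, 0, 1.65503)  len=0.0088
  (v12,v0,v14) [-++] → (-0.0086, -0.0086, -1.65298)–(-0.0086, -1.43404, -0.83)  len=1.6460
  (v12,v14,v13) [-+-] → (-0.0086, -1.43404, -0.83)–(-0.0086, -1.43404, -0.815956)  len=0.0140
  (v13,v14,v15) [-++] → (-0.0086, -1.43404, -0.815956)–(-0.0086, -1.43404, 0.83)  len=1.6460
  (v13,v15,v3) [-++] → (-0.0086, -1.43404, 0.83)–(-0.0086, -0.0086, 1.65298)  len=1.6460

Chained into 1 loop(s):
  loop 1: 12 segments, perimeter = 9.9392
Total perimeter = 9.939
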